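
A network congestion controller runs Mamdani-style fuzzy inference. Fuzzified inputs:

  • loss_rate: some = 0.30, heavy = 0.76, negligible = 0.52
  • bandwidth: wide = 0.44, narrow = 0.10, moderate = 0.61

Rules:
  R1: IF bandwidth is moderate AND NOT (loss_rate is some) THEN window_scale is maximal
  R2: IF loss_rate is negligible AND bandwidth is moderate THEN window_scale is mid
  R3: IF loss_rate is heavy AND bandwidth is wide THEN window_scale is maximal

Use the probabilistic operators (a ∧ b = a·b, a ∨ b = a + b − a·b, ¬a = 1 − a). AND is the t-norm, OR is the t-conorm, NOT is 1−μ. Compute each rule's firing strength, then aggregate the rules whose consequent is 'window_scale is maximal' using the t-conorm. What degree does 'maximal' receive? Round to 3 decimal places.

R1: moderate=0.61, ¬some=1−0.30=0.70; AND[a·b] → w = 0.4270
R2: negligible=0.52, moderate=0.61; AND[a·b] → w = 0.3172
R3: heavy=0.76, wide=0.44; AND[a·b] → w = 0.3344
Rules with consequent 'maximal': {R1, R3} → strengths 0.4270, 0.3344
Aggregate via t-conorm [a + b − a·b]: 0.6186

0.619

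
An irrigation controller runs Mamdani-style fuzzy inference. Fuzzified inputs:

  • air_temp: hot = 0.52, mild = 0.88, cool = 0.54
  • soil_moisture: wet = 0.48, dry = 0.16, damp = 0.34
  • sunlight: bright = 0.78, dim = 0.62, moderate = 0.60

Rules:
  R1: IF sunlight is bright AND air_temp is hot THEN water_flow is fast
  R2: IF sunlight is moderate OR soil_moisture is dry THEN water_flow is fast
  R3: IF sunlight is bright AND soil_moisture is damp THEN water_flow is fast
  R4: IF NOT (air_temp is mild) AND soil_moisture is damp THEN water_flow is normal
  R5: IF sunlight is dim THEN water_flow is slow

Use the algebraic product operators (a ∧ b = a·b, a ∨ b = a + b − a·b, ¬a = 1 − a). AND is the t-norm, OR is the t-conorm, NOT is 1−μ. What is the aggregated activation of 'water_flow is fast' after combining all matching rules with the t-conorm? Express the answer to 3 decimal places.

R1: bright=0.78, hot=0.52; AND[a·b] → w = 0.4056
R2: moderate=0.60, dry=0.16; OR[a + b − a·b] → w = 0.6640
R3: bright=0.78, damp=0.34; AND[a·b] → w = 0.2652
R4: ¬mild=1−0.88=0.12, damp=0.34; AND[a·b] → w = 0.0408
R5: dim=0.62 → w = 0.6200
Rules with consequent 'fast': {R1, R2, R3} → strengths 0.4056, 0.6640, 0.2652
Aggregate via t-conorm [a + b − a·b]: 0.8532

0.853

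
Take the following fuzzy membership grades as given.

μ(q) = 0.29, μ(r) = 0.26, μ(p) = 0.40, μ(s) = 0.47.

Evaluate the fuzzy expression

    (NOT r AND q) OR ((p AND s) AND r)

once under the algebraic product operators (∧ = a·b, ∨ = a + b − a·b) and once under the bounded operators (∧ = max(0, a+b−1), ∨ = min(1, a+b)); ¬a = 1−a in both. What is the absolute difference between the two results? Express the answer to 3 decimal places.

0.223

Under algebraic product:
  NOT r = 1 − 0.2600 = 0.7400
  NOT r AND q = a·b on (0.7400, 0.2900) = 0.2146
  p AND s = a·b on (0.4000, 0.4700) = 0.1880
  (p AND s) AND r = a·b on (0.1880, 0.2600) = 0.0489
  (NOT r AND q) OR ((p AND s) AND r) = a + b − a·b on (0.2146, 0.0489) = 0.2530
  → value = 0.2530
Under bounded:
  NOT r = 1 − 0.26 = 0.74
  NOT r AND q = max(0, a+b−1) on (0.74, 0.29) = 0.03
  p AND s = max(0, a+b−1) on (0.40, 0.47) = 0.00
  (p AND s) AND r = max(0, a+b−1) on (0.00, 0.26) = 0.00
  (NOT r AND q) OR ((p AND s) AND r) = min(1, a+b) on (0.03, 0.00) = 0.03
  → value = 0.0300
|0.2530 − 0.0300| = 0.223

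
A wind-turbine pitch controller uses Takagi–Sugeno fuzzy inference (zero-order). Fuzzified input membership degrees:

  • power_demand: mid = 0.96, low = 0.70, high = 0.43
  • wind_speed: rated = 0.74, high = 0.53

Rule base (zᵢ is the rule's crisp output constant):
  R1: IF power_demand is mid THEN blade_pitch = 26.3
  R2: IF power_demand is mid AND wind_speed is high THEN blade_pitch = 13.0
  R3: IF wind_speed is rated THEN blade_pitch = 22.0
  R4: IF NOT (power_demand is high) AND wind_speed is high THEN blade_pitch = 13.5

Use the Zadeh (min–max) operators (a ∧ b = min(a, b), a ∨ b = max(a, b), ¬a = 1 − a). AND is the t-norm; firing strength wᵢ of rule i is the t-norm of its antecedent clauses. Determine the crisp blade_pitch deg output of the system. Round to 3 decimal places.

20.135

R1 (z=26.3): mid=0.96 → w = 0.96
R2 (z=13.0): mid=0.96, high=0.53; AND[min(a, b)] → w = 0.53
R3 (z=22.0): rated=0.74 → w = 0.74
R4 (z=13.5): ¬high=1−0.43=0.57, high=0.53; AND[min(a, b)] → w = 0.53
Weighted average = (0.96·26.3 + 0.53·13.0 + 0.74·22.0 + 0.53·13.5) / (0.96 + 0.53 + 0.74 + 0.53)
  = 55.5730 / 2.7600 = 20.135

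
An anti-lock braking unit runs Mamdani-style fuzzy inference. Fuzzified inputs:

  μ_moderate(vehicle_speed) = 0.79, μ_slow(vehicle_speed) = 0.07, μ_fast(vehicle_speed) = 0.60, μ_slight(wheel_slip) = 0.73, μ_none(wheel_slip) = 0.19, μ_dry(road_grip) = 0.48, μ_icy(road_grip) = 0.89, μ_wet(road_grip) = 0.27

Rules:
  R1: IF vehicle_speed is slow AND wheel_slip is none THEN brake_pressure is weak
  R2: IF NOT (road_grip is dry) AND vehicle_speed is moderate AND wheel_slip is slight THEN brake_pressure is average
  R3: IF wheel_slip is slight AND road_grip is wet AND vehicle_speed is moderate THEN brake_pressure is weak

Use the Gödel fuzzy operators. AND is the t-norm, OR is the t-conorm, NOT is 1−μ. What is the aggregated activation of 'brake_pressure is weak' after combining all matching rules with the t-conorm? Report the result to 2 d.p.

0.27

R1: slow=0.07, none=0.19; AND[min(a, b)] → w = 0.07
R2: ¬dry=1−0.48=0.52, moderate=0.79, slight=0.73; AND[min(a, b)] → w = 0.52
R3: slight=0.73, wet=0.27, moderate=0.79; AND[min(a, b)] → w = 0.27
Rules with consequent 'weak': {R1, R3} → strengths 0.07, 0.27
Aggregate via t-conorm [max(a, b)]: 0.27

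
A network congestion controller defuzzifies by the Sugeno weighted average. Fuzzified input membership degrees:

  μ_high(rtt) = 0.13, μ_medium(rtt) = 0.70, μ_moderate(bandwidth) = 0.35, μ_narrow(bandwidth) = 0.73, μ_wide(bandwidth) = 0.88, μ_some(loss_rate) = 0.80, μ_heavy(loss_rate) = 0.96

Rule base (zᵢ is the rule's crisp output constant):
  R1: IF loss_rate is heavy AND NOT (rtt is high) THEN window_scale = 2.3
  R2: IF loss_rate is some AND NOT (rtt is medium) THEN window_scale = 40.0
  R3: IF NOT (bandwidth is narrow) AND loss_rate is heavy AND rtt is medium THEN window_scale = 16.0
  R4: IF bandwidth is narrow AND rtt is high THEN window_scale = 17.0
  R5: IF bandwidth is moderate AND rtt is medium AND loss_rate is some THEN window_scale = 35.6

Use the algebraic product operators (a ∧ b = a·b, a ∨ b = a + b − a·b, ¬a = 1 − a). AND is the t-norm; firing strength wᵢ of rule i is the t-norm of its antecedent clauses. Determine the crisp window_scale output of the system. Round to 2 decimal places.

14.87

R1 (z=2.3): heavy=0.96, ¬high=1−0.13=0.87; AND[a·b] → w = 0.8352
R2 (z=40.0): some=0.80, ¬medium=1−0.70=0.30; AND[a·b] → w = 0.2400
R3 (z=16.0): ¬narrow=1−0.73=0.27, heavy=0.96, medium=0.70; AND[a·b] → w = 0.1814
R4 (z=17.0): narrow=0.73, high=0.13; AND[a·b] → w = 0.0949
R5 (z=35.6): moderate=0.35, medium=0.70, some=0.80; AND[a·b] → w = 0.1960
Weighted average = (0.8352·2.3 + 0.2400·40.0 + 0.1814·16.0 + 0.0949·17.0 + 0.1960·35.6) / (0.8352 + 0.2400 + 0.1814 + 0.0949 + 0.1960)
  = 23.0149 / 1.5475 = 14.87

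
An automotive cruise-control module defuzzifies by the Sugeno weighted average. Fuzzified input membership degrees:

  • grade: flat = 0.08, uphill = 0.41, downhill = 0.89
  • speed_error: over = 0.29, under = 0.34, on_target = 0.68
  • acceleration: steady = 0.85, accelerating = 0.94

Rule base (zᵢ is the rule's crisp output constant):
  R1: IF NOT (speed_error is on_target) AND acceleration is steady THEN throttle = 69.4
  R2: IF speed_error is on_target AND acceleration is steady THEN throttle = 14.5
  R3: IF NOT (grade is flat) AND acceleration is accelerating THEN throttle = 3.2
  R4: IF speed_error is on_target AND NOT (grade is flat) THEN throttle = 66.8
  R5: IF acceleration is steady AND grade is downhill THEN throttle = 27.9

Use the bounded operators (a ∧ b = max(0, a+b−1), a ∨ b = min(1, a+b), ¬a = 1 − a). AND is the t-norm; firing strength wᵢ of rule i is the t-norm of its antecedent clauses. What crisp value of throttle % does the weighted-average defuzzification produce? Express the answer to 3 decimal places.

R1 (z=69.4): ¬on_target=1−0.68=0.32, steady=0.85; AND[max(0, a+b−1)] → w = 0.17
R2 (z=14.5): on_target=0.68, steady=0.85; AND[max(0, a+b−1)] → w = 0.53
R3 (z=3.2): ¬flat=1−0.08=0.92, accelerating=0.94; AND[max(0, a+b−1)] → w = 0.86
R4 (z=66.8): on_target=0.68, ¬flat=1−0.08=0.92; AND[max(0, a+b−1)] → w = 0.60
R5 (z=27.9): steady=0.85, downhill=0.89; AND[max(0, a+b−1)] → w = 0.74
Weighted average = (0.17·69.4 + 0.53·14.5 + 0.86·3.2 + 0.60·66.8 + 0.74·27.9) / (0.17 + 0.53 + 0.86 + 0.60 + 0.74)
  = 82.9610 / 2.9000 = 28.607

28.607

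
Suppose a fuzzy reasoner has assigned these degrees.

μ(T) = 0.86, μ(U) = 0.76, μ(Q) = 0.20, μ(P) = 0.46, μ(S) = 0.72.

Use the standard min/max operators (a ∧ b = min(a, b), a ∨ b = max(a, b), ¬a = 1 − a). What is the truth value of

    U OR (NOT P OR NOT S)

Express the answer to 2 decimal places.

NOT P = 1 − 0.46 = 0.54
NOT S = 1 − 0.72 = 0.28
NOT P OR NOT S = max(a, b) on (0.54, 0.28) = 0.54
U OR (NOT P OR NOT S) = max(a, b) on (0.76, 0.54) = 0.76

0.76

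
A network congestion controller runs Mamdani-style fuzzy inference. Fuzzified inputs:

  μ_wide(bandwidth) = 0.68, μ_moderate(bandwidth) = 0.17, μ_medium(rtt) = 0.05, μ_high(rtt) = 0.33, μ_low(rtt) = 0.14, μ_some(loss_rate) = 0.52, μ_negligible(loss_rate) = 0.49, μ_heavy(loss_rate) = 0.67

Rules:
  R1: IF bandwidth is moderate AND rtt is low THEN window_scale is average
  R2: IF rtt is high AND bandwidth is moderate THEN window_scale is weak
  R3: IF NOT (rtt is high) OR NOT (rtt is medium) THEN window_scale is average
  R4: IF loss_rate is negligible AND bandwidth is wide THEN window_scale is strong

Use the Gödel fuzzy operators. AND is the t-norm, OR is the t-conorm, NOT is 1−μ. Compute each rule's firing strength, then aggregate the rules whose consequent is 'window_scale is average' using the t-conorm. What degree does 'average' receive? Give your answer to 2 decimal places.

0.95

R1: moderate=0.17, low=0.14; AND[min(a, b)] → w = 0.14
R2: high=0.33, moderate=0.17; AND[min(a, b)] → w = 0.17
R3: ¬high=1−0.33=0.67, ¬medium=1−0.05=0.95; OR[max(a, b)] → w = 0.95
R4: negligible=0.49, wide=0.68; AND[min(a, b)] → w = 0.49
Rules with consequent 'average': {R1, R3} → strengths 0.14, 0.95
Aggregate via t-conorm [max(a, b)]: 0.95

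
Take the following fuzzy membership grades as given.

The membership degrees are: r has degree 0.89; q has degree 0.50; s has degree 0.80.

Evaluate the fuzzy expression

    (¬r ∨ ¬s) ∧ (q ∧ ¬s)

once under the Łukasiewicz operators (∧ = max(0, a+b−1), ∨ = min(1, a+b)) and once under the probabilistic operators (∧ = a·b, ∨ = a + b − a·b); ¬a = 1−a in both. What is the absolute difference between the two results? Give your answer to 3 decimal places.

0.029

Under Łukasiewicz:
  ¬r = 1 − 0.89 = 0.11
  ¬s = 1 − 0.80 = 0.20
  ¬r ∨ ¬s = min(1, a+b) on (0.11, 0.20) = 0.31
  ¬s = 1 − 0.80 = 0.20
  q ∧ ¬s = max(0, a+b−1) on (0.50, 0.20) = 0.00
  (¬r ∨ ¬s) ∧ (q ∧ ¬s) = max(0, a+b−1) on (0.31, 0.00) = 0.00
  → value = 0.0000
Under probabilistic:
  ¬r = 1 − 0.8900 = 0.1100
  ¬s = 1 − 0.8000 = 0.2000
  ¬r ∨ ¬s = a + b − a·b on (0.1100, 0.2000) = 0.2880
  ¬s = 1 − 0.8000 = 0.2000
  q ∧ ¬s = a·b on (0.5000, 0.2000) = 0.1000
  (¬r ∨ ¬s) ∧ (q ∧ ¬s) = a·b on (0.2880, 0.1000) = 0.0288
  → value = 0.0288
|0.0000 − 0.0288| = 0.029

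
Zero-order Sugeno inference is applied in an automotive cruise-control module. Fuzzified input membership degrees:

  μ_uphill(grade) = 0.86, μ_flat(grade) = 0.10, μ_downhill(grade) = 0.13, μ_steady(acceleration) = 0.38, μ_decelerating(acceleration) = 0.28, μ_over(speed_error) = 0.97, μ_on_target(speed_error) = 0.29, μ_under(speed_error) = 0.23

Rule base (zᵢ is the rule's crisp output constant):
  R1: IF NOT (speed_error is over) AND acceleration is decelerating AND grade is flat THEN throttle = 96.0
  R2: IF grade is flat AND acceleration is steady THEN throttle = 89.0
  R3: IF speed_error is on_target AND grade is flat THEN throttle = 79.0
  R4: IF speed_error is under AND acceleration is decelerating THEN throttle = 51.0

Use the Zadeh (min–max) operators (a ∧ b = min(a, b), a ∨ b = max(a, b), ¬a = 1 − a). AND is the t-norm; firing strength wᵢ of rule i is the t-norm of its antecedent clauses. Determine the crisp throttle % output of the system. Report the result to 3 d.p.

R1 (z=96.0): ¬over=1−0.97=0.03, decelerating=0.28, flat=0.10; AND[min(a, b)] → w = 0.03
R2 (z=89.0): flat=0.10, steady=0.38; AND[min(a, b)] → w = 0.10
R3 (z=79.0): on_target=0.29, flat=0.10; AND[min(a, b)] → w = 0.10
R4 (z=51.0): under=0.23, decelerating=0.28; AND[min(a, b)] → w = 0.23
Weighted average = (0.03·96.0 + 0.10·89.0 + 0.10·79.0 + 0.23·51.0) / (0.03 + 0.10 + 0.10 + 0.23)
  = 31.4100 / 0.4600 = 68.283

68.283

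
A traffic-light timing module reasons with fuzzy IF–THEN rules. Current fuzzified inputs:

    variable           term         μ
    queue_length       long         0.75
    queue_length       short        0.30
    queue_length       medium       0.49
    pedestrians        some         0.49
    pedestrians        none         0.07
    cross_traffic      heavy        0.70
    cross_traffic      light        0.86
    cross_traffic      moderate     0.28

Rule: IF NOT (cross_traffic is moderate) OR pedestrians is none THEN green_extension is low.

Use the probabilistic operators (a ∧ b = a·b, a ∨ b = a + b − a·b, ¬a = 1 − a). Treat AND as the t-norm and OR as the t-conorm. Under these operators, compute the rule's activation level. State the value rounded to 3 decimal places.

firing strength: ¬moderate=1−0.28=0.72, none=0.07; OR[a + b − a·b] → w = 0.7396

0.740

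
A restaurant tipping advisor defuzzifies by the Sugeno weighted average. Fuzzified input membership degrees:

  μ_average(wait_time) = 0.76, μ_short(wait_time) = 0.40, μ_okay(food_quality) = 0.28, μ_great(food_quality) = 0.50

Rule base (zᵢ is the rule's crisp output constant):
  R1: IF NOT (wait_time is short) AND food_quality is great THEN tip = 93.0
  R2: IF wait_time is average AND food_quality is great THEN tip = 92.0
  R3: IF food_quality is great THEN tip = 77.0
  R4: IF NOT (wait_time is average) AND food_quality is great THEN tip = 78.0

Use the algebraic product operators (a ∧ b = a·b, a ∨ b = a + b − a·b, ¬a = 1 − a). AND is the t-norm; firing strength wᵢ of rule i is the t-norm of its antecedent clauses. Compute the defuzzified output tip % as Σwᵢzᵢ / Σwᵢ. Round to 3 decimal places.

R1 (z=93.0): ¬short=1−0.40=0.60, great=0.50; AND[a·b] → w = 0.3000
R2 (z=92.0): average=0.76, great=0.50; AND[a·b] → w = 0.3800
R3 (z=77.0): great=0.50 → w = 0.5000
R4 (z=78.0): ¬average=1−0.76=0.24, great=0.50; AND[a·b] → w = 0.1200
Weighted average = (0.3000·93.0 + 0.3800·92.0 + 0.5000·77.0 + 0.1200·78.0) / (0.3000 + 0.3800 + 0.5000 + 0.1200)
  = 110.7200 / 1.3000 = 85.169

85.169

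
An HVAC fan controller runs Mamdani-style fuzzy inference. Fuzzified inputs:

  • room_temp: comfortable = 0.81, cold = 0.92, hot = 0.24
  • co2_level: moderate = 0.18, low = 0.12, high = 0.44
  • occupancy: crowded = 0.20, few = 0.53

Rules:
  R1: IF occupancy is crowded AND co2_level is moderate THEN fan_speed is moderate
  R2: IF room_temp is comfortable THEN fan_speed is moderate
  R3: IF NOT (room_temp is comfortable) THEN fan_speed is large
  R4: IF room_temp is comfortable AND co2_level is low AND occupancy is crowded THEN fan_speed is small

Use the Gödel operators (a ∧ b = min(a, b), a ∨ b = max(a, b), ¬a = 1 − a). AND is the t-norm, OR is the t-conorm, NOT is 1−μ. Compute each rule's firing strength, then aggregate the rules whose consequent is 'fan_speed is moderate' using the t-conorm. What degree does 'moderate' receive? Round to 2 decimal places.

0.81

R1: crowded=0.20, moderate=0.18; AND[min(a, b)] → w = 0.18
R2: comfortable=0.81 → w = 0.81
R3: ¬comfortable=1−0.81=0.19 → w = 0.19
R4: comfortable=0.81, low=0.12, crowded=0.20; AND[min(a, b)] → w = 0.12
Rules with consequent 'moderate': {R1, R2} → strengths 0.18, 0.81
Aggregate via t-conorm [max(a, b)]: 0.81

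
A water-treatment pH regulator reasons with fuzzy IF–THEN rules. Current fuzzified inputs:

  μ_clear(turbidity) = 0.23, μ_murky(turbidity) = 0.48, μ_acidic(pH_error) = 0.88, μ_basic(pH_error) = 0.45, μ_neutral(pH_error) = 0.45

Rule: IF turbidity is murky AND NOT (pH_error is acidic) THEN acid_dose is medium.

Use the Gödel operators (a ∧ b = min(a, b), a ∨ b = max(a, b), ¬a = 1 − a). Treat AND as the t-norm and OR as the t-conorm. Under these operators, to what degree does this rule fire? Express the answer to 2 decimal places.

0.12

firing strength: murky=0.48, ¬acidic=1−0.88=0.12; AND[min(a, b)] → w = 0.12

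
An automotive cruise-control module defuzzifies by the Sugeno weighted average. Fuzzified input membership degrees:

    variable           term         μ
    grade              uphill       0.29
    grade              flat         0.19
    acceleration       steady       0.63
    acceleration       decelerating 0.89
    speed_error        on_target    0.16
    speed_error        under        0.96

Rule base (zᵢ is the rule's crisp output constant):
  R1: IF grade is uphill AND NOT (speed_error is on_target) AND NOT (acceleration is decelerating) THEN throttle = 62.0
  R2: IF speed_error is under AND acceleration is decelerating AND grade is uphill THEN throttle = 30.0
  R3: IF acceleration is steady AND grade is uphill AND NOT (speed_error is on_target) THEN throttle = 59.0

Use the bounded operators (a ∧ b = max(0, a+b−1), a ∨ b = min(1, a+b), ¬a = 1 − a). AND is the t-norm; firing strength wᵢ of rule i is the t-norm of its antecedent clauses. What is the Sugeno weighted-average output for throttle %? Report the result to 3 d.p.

R1 (z=62.0): uphill=0.29, ¬on_target=1−0.16=0.84, ¬decelerating=1−0.89=0.11; AND[max(0, a+b−1)] → w = 0.00
R2 (z=30.0): under=0.96, decelerating=0.89, uphill=0.29; AND[max(0, a+b−1)] → w = 0.14
R3 (z=59.0): steady=0.63, uphill=0.29, ¬on_target=1−0.16=0.84; AND[max(0, a+b−1)] → w = 0.00
Weighted average = (0.00·62.0 + 0.14·30.0 + 0.00·59.0) / (0.00 + 0.14 + 0.00)
  = 4.2000 / 0.1400 = 30.000

30.000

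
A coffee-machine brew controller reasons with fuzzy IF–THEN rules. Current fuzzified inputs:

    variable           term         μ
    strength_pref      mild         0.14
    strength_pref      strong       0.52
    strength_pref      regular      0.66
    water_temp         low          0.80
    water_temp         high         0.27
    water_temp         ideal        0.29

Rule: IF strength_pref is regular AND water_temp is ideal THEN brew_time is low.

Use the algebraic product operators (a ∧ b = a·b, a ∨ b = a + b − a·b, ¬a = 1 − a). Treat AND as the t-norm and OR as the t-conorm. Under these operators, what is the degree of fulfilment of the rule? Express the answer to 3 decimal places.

firing strength: regular=0.66, ideal=0.29; AND[a·b] → w = 0.1914

0.191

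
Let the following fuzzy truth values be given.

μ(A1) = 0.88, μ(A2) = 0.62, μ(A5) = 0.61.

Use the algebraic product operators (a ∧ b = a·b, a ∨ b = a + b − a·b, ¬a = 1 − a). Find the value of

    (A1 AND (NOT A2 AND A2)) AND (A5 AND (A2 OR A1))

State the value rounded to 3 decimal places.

0.121

NOT A2 = 1 − 0.6200 = 0.3800
NOT A2 AND A2 = a·b on (0.3800, 0.6200) = 0.2356
A1 AND (NOT A2 AND A2) = a·b on (0.8800, 0.2356) = 0.2073
A2 OR A1 = a + b − a·b on (0.6200, 0.8800) = 0.9544
A5 AND (A2 OR A1) = a·b on (0.6100, 0.9544) = 0.5822
(A1 AND (NOT A2 AND A2)) AND (A5 AND (A2 OR A1)) = a·b on (0.2073, 0.5822) = 0.1207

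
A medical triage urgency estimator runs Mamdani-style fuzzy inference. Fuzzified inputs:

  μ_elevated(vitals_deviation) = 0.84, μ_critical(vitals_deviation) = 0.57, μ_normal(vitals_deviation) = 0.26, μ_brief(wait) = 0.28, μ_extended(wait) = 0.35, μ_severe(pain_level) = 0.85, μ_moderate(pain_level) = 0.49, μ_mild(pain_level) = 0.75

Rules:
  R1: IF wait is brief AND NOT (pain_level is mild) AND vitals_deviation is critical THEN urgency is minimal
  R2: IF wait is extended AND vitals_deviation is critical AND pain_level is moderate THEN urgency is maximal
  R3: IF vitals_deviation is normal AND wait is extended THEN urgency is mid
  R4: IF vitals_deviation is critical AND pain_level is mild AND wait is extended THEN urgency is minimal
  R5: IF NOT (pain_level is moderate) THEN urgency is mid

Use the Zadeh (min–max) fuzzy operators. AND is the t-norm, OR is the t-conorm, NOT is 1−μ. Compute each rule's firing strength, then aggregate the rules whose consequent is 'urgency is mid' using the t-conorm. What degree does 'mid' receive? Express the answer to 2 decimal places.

R1: brief=0.28, ¬mild=1−0.75=0.25, critical=0.57; AND[min(a, b)] → w = 0.25
R2: extended=0.35, critical=0.57, moderate=0.49; AND[min(a, b)] → w = 0.35
R3: normal=0.26, extended=0.35; AND[min(a, b)] → w = 0.26
R4: critical=0.57, mild=0.75, extended=0.35; AND[min(a, b)] → w = 0.35
R5: ¬moderate=1−0.49=0.51 → w = 0.51
Rules with consequent 'mid': {R3, R5} → strengths 0.26, 0.51
Aggregate via t-conorm [max(a, b)]: 0.51

0.51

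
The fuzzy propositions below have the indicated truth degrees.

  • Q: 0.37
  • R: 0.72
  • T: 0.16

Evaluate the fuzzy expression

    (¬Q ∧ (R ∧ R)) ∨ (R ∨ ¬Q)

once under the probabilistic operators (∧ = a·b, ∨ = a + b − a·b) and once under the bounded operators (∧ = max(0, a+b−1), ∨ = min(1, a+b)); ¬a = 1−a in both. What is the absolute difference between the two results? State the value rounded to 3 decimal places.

Under probabilistic:
  ¬Q = 1 − 0.3700 = 0.6300
  R ∧ R = a·b on (0.7200, 0.7200) = 0.5184
  ¬Q ∧ (R ∧ R) = a·b on (0.6300, 0.5184) = 0.3266
  ¬Q = 1 − 0.3700 = 0.6300
  R ∨ ¬Q = a + b − a·b on (0.7200, 0.6300) = 0.8964
  (¬Q ∧ (R ∧ R)) ∨ (R ∨ ¬Q) = a + b − a·b on (0.3266, 0.8964) = 0.9302
  → value = 0.9302
Under bounded:
  ¬Q = 1 − 0.37 = 0.63
  R ∧ R = max(0, a+b−1) on (0.72, 0.72) = 0.44
  ¬Q ∧ (R ∧ R) = max(0, a+b−1) on (0.63, 0.44) = 0.07
  ¬Q = 1 − 0.37 = 0.63
  R ∨ ¬Q = min(1, a+b) on (0.72, 0.63) = 1.00
  (¬Q ∧ (R ∧ R)) ∨ (R ∨ ¬Q) = min(1, a+b) on (0.07, 1.00) = 1.00
  → value = 1.0000
|0.9302 − 1.0000| = 0.070

0.070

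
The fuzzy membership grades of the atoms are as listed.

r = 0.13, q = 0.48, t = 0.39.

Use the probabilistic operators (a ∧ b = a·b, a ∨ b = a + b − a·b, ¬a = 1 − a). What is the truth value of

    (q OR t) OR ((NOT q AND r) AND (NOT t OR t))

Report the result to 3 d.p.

0.699

q OR t = a + b − a·b on (0.4800, 0.3900) = 0.6828
NOT q = 1 − 0.4800 = 0.5200
NOT q AND r = a·b on (0.5200, 0.1300) = 0.0676
NOT t = 1 − 0.3900 = 0.6100
NOT t OR t = a + b − a·b on (0.6100, 0.3900) = 0.7621
(NOT q AND r) AND (NOT t OR t) = a·b on (0.0676, 0.7621) = 0.0515
(q OR t) OR ((NOT q AND r) AND (NOT t OR t)) = a + b − a·b on (0.6828, 0.0515) = 0.6991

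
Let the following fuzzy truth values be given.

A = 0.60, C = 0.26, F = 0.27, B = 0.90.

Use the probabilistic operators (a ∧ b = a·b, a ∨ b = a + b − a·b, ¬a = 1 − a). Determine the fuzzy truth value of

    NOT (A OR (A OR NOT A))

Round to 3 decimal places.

0.096

NOT A = 1 − 0.6000 = 0.4000
A OR NOT A = a + b − a·b on (0.6000, 0.4000) = 0.7600
A OR (A OR NOT A) = a + b − a·b on (0.6000, 0.7600) = 0.9040
NOT (A OR (A OR NOT A)) = 1 − 0.9040 = 0.0960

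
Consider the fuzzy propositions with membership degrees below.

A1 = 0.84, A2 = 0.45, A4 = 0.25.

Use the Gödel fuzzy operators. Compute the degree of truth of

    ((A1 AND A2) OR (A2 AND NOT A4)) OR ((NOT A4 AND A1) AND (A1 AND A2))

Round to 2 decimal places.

0.45

A1 AND A2 = min(a, b) on (0.84, 0.45) = 0.45
NOT A4 = 1 − 0.25 = 0.75
A2 AND NOT A4 = min(a, b) on (0.45, 0.75) = 0.45
(A1 AND A2) OR (A2 AND NOT A4) = max(a, b) on (0.45, 0.45) = 0.45
NOT A4 = 1 − 0.25 = 0.75
NOT A4 AND A1 = min(a, b) on (0.75, 0.84) = 0.75
A1 AND A2 = min(a, b) on (0.84, 0.45) = 0.45
(NOT A4 AND A1) AND (A1 AND A2) = min(a, b) on (0.75, 0.45) = 0.45
((A1 AND A2) OR (A2 AND NOT A4)) OR ((NOT A4 AND A1) AND (A1 AND A2)) = max(a, b) on (0.45, 0.45) = 0.45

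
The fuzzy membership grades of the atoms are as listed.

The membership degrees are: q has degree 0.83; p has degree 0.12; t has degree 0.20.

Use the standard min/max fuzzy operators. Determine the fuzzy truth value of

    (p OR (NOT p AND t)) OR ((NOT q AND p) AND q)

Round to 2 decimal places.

NOT p = 1 − 0.12 = 0.88
NOT p AND t = min(a, b) on (0.88, 0.20) = 0.20
p OR (NOT p AND t) = max(a, b) on (0.12, 0.20) = 0.20
NOT q = 1 − 0.83 = 0.17
NOT q AND p = min(a, b) on (0.17, 0.12) = 0.12
(NOT q AND p) AND q = min(a, b) on (0.12, 0.83) = 0.12
(p OR (NOT p AND t)) OR ((NOT q AND p) AND q) = max(a, b) on (0.20, 0.12) = 0.20

0.20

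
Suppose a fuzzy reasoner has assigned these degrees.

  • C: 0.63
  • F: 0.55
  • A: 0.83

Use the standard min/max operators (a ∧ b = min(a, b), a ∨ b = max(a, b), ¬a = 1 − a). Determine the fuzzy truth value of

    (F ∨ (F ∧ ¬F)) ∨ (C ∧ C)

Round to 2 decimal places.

¬F = 1 − 0.55 = 0.45
F ∧ ¬F = min(a, b) on (0.55, 0.45) = 0.45
F ∨ (F ∧ ¬F) = max(a, b) on (0.55, 0.45) = 0.55
C ∧ C = min(a, b) on (0.63, 0.63) = 0.63
(F ∨ (F ∧ ¬F)) ∨ (C ∧ C) = max(a, b) on (0.55, 0.63) = 0.63

0.63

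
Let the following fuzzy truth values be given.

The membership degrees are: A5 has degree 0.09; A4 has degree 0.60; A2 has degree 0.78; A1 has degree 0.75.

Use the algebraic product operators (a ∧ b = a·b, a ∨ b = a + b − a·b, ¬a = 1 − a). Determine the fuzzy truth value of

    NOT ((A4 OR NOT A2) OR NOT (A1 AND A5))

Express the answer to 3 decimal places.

0.021

NOT A2 = 1 − 0.7800 = 0.2200
A4 OR NOT A2 = a + b − a·b on (0.6000, 0.2200) = 0.6880
A1 AND A5 = a·b on (0.7500, 0.0900) = 0.0675
NOT (A1 AND A5) = 1 − 0.0675 = 0.9325
(A4 OR NOT A2) OR NOT (A1 AND A5) = a + b − a·b on (0.6880, 0.9325) = 0.9789
NOT ((A4 OR NOT A2) OR NOT (A1 AND A5)) = 1 − 0.9789 = 0.0211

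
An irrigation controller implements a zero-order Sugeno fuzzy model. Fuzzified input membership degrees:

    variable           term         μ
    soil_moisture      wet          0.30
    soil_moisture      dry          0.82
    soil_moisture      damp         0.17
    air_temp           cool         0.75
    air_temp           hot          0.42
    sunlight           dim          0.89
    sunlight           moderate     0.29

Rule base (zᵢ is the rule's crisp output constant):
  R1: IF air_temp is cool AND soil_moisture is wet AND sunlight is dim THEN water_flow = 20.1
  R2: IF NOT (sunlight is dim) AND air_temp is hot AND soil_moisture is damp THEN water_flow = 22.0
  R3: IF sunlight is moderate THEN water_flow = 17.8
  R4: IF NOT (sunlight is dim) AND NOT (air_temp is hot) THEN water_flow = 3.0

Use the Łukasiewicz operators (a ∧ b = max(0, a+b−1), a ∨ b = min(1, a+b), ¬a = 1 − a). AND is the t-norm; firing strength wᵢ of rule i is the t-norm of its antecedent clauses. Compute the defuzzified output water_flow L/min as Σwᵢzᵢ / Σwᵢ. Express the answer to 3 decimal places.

17.800

R1 (z=20.1): cool=0.75, wet=0.30, dim=0.89; AND[max(0, a+b−1)] → w = 0.00
R2 (z=22.0): ¬dim=1−0.89=0.11, hot=0.42, damp=0.17; AND[max(0, a+b−1)] → w = 0.00
R3 (z=17.8): moderate=0.29 → w = 0.29
R4 (z=3.0): ¬dim=1−0.89=0.11, ¬hot=1−0.42=0.58; AND[max(0, a+b−1)] → w = 0.00
Weighted average = (0.00·20.1 + 0.00·22.0 + 0.29·17.8 + 0.00·3.0) / (0.00 + 0.00 + 0.29 + 0.00)
  = 5.1620 / 0.2900 = 17.800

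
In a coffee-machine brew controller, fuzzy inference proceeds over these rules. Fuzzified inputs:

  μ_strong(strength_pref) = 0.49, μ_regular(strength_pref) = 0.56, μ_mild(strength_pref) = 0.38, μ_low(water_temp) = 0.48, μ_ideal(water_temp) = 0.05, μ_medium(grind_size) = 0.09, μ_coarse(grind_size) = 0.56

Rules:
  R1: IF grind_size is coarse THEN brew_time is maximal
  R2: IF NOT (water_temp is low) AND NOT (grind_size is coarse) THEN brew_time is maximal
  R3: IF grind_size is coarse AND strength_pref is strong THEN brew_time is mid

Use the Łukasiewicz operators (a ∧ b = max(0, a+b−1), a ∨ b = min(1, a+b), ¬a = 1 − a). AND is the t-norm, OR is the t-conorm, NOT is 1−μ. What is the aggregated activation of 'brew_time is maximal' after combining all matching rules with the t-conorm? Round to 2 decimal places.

0.56

R1: coarse=0.56 → w = 0.56
R2: ¬low=1−0.48=0.52, ¬coarse=1−0.56=0.44; AND[max(0, a+b−1)] → w = 0.00
R3: coarse=0.56, strong=0.49; AND[max(0, a+b−1)] → w = 0.05
Rules with consequent 'maximal': {R1, R2} → strengths 0.56, 0.00
Aggregate via t-conorm [min(1, a+b)]: 0.56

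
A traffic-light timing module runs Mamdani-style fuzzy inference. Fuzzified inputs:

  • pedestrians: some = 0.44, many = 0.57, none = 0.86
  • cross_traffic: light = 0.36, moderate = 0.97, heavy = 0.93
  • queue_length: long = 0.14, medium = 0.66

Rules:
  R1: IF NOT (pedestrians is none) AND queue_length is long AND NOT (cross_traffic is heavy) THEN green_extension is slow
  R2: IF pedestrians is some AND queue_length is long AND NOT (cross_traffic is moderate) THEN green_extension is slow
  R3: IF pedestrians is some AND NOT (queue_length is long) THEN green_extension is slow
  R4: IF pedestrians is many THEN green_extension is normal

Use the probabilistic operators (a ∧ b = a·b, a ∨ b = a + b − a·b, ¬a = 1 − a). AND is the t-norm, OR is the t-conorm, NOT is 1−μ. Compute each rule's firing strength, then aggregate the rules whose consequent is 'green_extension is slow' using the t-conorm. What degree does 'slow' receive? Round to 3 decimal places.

0.380

R1: ¬none=1−0.86=0.14, long=0.14, ¬heavy=1−0.93=0.07; AND[a·b] → w = 0.0014
R2: some=0.44, long=0.14, ¬moderate=1−0.97=0.03; AND[a·b] → w = 0.0018
R3: some=0.44, ¬long=1−0.14=0.86; AND[a·b] → w = 0.3784
R4: many=0.57 → w = 0.5700
Rules with consequent 'slow': {R1, R2, R3} → strengths 0.0014, 0.0018, 0.3784
Aggregate via t-conorm [a + b − a·b]: 0.3804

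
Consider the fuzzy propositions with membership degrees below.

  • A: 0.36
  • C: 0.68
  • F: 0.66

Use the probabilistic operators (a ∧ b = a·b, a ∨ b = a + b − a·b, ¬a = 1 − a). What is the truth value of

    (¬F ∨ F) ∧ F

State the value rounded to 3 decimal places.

0.512

¬F = 1 − 0.6600 = 0.3400
¬F ∨ F = a + b − a·b on (0.3400, 0.6600) = 0.7756
(¬F ∨ F) ∧ F = a·b on (0.7756, 0.6600) = 0.5119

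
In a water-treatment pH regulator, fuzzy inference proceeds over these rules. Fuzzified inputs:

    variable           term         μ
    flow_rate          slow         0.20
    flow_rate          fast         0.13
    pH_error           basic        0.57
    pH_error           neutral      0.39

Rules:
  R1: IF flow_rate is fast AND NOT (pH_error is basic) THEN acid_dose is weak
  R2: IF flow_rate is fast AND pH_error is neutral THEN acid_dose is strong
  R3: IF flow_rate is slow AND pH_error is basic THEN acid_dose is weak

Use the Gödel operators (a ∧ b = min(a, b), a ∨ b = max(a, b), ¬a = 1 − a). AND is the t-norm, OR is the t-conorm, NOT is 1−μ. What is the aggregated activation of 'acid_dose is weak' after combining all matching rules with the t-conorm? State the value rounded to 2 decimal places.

0.20

R1: fast=0.13, ¬basic=1−0.57=0.43; AND[min(a, b)] → w = 0.13
R2: fast=0.13, neutral=0.39; AND[min(a, b)] → w = 0.13
R3: slow=0.20, basic=0.57; AND[min(a, b)] → w = 0.20
Rules with consequent 'weak': {R1, R3} → strengths 0.13, 0.20
Aggregate via t-conorm [max(a, b)]: 0.20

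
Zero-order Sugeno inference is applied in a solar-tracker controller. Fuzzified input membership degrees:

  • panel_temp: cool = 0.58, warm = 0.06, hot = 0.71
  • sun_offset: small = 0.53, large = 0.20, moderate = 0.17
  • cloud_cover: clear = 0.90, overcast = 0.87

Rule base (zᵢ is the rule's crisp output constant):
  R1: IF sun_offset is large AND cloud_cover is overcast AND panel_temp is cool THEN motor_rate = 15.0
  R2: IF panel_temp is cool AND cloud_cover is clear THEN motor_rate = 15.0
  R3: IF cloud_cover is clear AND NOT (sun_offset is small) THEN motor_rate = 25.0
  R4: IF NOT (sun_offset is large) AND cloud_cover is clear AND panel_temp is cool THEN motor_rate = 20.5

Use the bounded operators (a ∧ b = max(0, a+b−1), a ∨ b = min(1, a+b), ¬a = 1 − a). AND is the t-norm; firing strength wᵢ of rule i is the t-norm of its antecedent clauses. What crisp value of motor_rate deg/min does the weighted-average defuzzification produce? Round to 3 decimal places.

R1 (z=15.0): large=0.20, overcast=0.87, cool=0.58; AND[max(0, a+b−1)] → w = 0.00
R2 (z=15.0): cool=0.58, clear=0.90; AND[max(0, a+b−1)] → w = 0.48
R3 (z=25.0): clear=0.90, ¬small=1−0.53=0.47; AND[max(0, a+b−1)] → w = 0.37
R4 (z=20.5): ¬large=1−0.20=0.80, clear=0.90, cool=0.58; AND[max(0, a+b−1)] → w = 0.28
Weighted average = (0.00·15.0 + 0.48·15.0 + 0.37·25.0 + 0.28·20.5) / (0.00 + 0.48 + 0.37 + 0.28)
  = 22.1900 / 1.1300 = 19.637

19.637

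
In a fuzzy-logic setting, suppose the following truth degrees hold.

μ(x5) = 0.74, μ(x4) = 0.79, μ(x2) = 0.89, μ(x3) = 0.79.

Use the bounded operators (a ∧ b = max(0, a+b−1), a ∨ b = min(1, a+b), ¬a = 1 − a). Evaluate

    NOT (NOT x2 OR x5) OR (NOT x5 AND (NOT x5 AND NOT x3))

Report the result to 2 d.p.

NOT x2 = 1 − 0.89 = 0.11
NOT x2 OR x5 = min(1, a+b) on (0.11, 0.74) = 0.85
NOT (NOT x2 OR x5) = 1 − 0.85 = 0.15
NOT x5 = 1 − 0.74 = 0.26
NOT x5 = 1 − 0.74 = 0.26
NOT x3 = 1 − 0.79 = 0.21
NOT x5 AND NOT x3 = max(0, a+b−1) on (0.26, 0.21) = 0.00
NOT x5 AND (NOT x5 AND NOT x3) = max(0, a+b−1) on (0.26, 0.00) = 0.00
NOT (NOT x2 OR x5) OR (NOT x5 AND (NOT x5 AND NOT x3)) = min(1, a+b) on (0.15, 0.00) = 0.15

0.15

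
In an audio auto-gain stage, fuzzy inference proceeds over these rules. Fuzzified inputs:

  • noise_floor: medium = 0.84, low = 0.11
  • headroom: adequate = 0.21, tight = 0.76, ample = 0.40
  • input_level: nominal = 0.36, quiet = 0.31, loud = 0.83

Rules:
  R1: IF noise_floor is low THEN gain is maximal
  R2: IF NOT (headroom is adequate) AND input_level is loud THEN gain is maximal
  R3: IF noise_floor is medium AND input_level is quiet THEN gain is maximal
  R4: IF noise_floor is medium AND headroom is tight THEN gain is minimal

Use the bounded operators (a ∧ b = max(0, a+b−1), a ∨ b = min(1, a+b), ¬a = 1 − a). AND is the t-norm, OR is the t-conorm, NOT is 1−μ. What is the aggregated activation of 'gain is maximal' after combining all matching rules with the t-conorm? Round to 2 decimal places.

R1: low=0.11 → w = 0.11
R2: ¬adequate=1−0.21=0.79, loud=0.83; AND[max(0, a+b−1)] → w = 0.62
R3: medium=0.84, quiet=0.31; AND[max(0, a+b−1)] → w = 0.15
R4: medium=0.84, tight=0.76; AND[max(0, a+b−1)] → w = 0.60
Rules with consequent 'maximal': {R1, R2, R3} → strengths 0.11, 0.62, 0.15
Aggregate via t-conorm [min(1, a+b)]: 0.88

0.88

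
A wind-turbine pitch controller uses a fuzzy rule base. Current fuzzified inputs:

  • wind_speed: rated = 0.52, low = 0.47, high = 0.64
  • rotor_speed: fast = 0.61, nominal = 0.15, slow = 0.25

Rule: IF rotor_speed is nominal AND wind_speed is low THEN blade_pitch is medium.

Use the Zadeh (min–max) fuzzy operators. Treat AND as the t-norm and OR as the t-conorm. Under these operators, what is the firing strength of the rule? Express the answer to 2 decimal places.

0.15

firing strength: nominal=0.15, low=0.47; AND[min(a, b)] → w = 0.15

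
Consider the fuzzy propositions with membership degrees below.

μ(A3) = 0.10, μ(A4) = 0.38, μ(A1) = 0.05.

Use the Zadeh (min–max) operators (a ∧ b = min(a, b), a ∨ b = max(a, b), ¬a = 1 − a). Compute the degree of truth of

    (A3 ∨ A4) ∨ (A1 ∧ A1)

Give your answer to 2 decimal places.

0.38

A3 ∨ A4 = max(a, b) on (0.10, 0.38) = 0.38
A1 ∧ A1 = min(a, b) on (0.05, 0.05) = 0.05
(A3 ∨ A4) ∨ (A1 ∧ A1) = max(a, b) on (0.38, 0.05) = 0.38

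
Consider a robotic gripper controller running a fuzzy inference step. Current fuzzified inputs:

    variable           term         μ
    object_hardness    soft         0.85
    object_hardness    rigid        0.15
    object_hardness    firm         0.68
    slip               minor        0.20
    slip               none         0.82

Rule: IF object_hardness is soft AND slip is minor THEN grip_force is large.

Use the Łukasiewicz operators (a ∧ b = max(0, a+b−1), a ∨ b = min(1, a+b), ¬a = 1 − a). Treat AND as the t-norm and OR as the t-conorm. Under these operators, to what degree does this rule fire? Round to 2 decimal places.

0.05

firing strength: soft=0.85, minor=0.20; AND[max(0, a+b−1)] → w = 0.05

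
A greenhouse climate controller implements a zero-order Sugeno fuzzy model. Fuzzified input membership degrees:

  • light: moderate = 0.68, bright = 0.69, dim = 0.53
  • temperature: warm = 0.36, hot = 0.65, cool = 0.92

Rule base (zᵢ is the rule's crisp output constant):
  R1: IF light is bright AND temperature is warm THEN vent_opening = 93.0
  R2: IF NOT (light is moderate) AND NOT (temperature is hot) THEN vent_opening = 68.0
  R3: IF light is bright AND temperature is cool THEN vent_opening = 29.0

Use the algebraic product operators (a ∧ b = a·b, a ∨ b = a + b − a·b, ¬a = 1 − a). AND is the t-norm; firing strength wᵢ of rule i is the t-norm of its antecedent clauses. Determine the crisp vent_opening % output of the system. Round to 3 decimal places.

49.363

R1 (z=93.0): bright=0.69, warm=0.36; AND[a·b] → w = 0.2484
R2 (z=68.0): ¬moderate=1−0.68=0.32, ¬hot=1−0.65=0.35; AND[a·b] → w = 0.1120
R3 (z=29.0): bright=0.69, cool=0.92; AND[a·b] → w = 0.6348
Weighted average = (0.2484·93.0 + 0.1120·68.0 + 0.6348·29.0) / (0.2484 + 0.1120 + 0.6348)
  = 49.1264 / 0.9952 = 49.363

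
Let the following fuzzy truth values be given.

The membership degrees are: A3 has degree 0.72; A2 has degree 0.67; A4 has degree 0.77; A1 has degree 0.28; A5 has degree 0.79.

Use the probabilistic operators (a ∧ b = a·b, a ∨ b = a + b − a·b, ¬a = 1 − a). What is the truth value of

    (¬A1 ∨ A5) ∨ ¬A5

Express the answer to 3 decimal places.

0.954

¬A1 = 1 − 0.2800 = 0.7200
¬A1 ∨ A5 = a + b − a·b on (0.7200, 0.7900) = 0.9412
¬A5 = 1 − 0.7900 = 0.2100
(¬A1 ∨ A5) ∨ ¬A5 = a + b − a·b on (0.9412, 0.2100) = 0.9535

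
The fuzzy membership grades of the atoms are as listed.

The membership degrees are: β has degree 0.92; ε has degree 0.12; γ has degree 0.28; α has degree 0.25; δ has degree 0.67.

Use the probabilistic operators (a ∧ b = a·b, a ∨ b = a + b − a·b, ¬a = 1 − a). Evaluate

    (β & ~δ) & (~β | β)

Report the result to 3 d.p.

0.281

~δ = 1 − 0.6700 = 0.3300
β & ~δ = a·b on (0.9200, 0.3300) = 0.3036
~β = 1 − 0.9200 = 0.0800
~β | β = a + b − a·b on (0.0800, 0.9200) = 0.9264
(β & ~δ) & (~β | β) = a·b on (0.3036, 0.9264) = 0.2813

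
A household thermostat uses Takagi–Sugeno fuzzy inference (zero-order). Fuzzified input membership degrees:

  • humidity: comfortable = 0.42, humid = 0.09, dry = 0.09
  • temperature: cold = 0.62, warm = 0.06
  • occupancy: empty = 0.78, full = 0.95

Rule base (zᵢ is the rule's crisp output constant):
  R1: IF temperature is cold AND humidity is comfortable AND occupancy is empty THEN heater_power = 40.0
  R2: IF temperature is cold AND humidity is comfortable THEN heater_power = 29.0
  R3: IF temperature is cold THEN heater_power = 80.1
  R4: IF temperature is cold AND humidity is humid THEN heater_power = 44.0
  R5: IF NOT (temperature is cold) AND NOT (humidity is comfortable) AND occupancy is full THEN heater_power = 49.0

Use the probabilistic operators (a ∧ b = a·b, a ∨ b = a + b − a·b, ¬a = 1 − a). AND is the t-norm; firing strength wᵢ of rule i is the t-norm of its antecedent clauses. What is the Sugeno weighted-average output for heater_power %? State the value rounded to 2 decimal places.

57.87

R1 (z=40.0): cold=0.62, comfortable=0.42, empty=0.78; AND[a·b] → w = 0.2031
R2 (z=29.0): cold=0.62, comfortable=0.42; AND[a·b] → w = 0.2604
R3 (z=80.1): cold=0.62 → w = 0.6200
R4 (z=44.0): cold=0.62, humid=0.09; AND[a·b] → w = 0.0558
R5 (z=49.0): ¬cold=1−0.62=0.38, ¬comfortable=1−0.42=0.58, full=0.95; AND[a·b] → w = 0.2094
Weighted average = (0.2031·40.0 + 0.2604·29.0 + 0.6200·80.1 + 0.0558·44.0 + 0.2094·49.0) / (0.2031 + 0.2604 + 0.6200 + 0.0558 + 0.2094)
  = 78.0529 / 1.3487 = 57.87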